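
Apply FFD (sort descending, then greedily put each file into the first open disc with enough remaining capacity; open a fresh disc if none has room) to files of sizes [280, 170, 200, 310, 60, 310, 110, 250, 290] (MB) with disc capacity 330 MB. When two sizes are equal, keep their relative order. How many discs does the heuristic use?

7

Sorted descending: 310, 310, 290, 280, 250, 200, 170, 110, 60.
  310 → disc 1 (new)  [load 310/330]
  310 → disc 2 (new)  [load 310/330]
  290 → disc 3 (new)  [load 290/330]
  280 → disc 4 (new)  [load 280/330]
  250 → disc 5 (new)  [load 250/330]
  200 → disc 6 (new)  [load 200/330]
  170 → disc 7 (new)  [load 170/330]
  110 → disc 6  [load 310/330]
  60 → disc 5  [load 310/330]
7 discs opened.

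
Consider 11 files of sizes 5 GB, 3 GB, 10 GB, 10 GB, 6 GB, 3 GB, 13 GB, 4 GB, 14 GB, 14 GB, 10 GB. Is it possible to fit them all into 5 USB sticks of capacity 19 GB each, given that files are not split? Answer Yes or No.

Total = 92 GB; ⌈92/19⌉ = 5.
6 files each exceed half the capacity and cannot share a USB stick, forcing at least 6 USB sticks.
At least 6 USB sticks are required, but only 5 are allowed.

No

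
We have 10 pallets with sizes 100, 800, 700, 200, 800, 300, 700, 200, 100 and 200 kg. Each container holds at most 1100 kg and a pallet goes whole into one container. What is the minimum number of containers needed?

4

Total = 800 + 800 + 700 + 700 + 300 + 200 + 200 + 200 + 100 + 100 = 4100 kg.
Lower bound: ⌈4100/1100⌉ = 4 containers.
A packing using 4 containers:
  container 1: 800 + 300 = 1100
  container 2: 800 + 200 + 100 = 1100
  container 3: 700 + 200 + 200 = 1100
  container 4: 700 + 100 = 800
This matches the lower bound, so 4 is optimal.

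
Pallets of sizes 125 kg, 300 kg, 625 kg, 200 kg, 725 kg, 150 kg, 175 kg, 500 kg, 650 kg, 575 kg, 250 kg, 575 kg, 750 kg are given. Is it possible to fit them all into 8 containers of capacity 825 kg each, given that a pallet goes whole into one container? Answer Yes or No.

A valid assignment using 8 containers:
  container 1: 750 = 750
  container 2: 725 = 725
  container 3: 650 + 175 = 825
  container 4: 625 + 200 = 825
  container 5: 575 + 250 = 825
  container 6: 575 + 150 = 725
  container 7: 500 + 300 = 800
  container 8: 125 = 125
Every load is within 825 kg, so 8 containers suffice.

Yes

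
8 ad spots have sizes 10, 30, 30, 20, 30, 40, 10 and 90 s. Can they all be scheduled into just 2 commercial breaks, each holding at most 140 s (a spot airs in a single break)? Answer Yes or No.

Yes

A valid assignment using 2 commercial breaks:
  break 1: 90 + 40 + 10 = 140
  break 2: 30 + 30 + 30 + 20 + 10 = 120
Every load is within 140 s, so 2 commercial breaks suffice.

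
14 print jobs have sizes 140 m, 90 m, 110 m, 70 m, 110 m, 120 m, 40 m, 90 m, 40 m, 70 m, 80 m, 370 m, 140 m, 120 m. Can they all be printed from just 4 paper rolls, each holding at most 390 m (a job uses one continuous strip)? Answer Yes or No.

No

Total = 1590 m; ⌈1590/390⌉ = 5.
At least 5 paper rolls are required, but only 4 are allowed.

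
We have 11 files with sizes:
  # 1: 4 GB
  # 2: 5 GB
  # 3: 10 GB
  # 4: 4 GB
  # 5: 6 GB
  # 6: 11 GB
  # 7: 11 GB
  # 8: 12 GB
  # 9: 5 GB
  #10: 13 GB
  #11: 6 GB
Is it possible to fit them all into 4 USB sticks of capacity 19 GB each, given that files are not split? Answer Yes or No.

No

Total = 87 GB; ⌈87/19⌉ = 5.
At least 5 USB sticks are required, but only 4 are allowed.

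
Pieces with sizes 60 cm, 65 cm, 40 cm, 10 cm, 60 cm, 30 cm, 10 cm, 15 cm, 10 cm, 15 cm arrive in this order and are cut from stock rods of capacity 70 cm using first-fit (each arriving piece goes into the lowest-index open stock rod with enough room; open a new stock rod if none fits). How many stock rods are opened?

  60 → stock rod 1 (new)  [load 60/70]
  65 → stock rod 2 (new)  [load 65/70]
  40 → stock rod 3 (new)  [load 40/70]
  10 → stock rod 1  [load 70/70]
  60 → stock rod 4 (new)  [load 60/70]
  30 → stock rod 3  [load 70/70]
  10 → stock rod 4  [load 70/70]
  15 → stock rod 5 (new)  [load 15/70]
  10 → stock rod 5  [load 25/70]
  15 → stock rod 5  [load 40/70]
5 stock rods opened.

5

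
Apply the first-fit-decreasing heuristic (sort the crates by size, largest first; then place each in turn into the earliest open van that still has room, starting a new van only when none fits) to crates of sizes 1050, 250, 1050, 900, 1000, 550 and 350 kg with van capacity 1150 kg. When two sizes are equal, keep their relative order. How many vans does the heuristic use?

Sorted descending: 1050, 1050, 1000, 900, 550, 350, 250.
  1050 → van 1 (new)  [load 1050/1150]
  1050 → van 2 (new)  [load 1050/1150]
  1000 → van 3 (new)  [load 1000/1150]
  900 → van 4 (new)  [load 900/1150]
  550 → van 5 (new)  [load 550/1150]
  350 → van 5  [load 900/1150]
  250 → van 4  [load 1150/1150]
5 vans opened.

5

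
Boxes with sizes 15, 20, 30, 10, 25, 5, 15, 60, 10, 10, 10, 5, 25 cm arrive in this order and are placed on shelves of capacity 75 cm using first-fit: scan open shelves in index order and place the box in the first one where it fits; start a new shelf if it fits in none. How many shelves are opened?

4

  15 → shelf 1 (new)  [load 15/75]
  20 → shelf 1  [load 35/75]
  30 → shelf 1  [load 65/75]
  10 → shelf 1  [load 75/75]
  25 → shelf 2 (new)  [load 25/75]
  5 → shelf 2  [load 30/75]
  15 → shelf 2  [load 45/75]
  60 → shelf 3 (new)  [load 60/75]
  10 → shelf 2  [load 55/75]
  10 → shelf 2  [load 65/75]
  10 → shelf 2  [load 75/75]
  5 → shelf 3  [load 65/75]
  25 → shelf 4 (new)  [load 25/75]
4 shelves opened.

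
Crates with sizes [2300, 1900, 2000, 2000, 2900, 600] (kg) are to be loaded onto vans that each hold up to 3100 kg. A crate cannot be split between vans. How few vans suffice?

5

Total = 2900 + 2300 + 2000 + 2000 + 1900 + 600 = 11700 kg.
Lower bound: ⌈11700/3100⌉ = 4 vans.
Also, 5 crates each exceed 1550 kg, and no two of those can share a van, so at least 5 vans are needed.
A packing using 5 vans:
  van 1: 2900 = 2900
  van 2: 2300 + 600 = 2900
  van 3: 2000 = 2000
  van 4: 2000 = 2000
  van 5: 1900 = 1900
This matches the lower bound, so 5 is optimal.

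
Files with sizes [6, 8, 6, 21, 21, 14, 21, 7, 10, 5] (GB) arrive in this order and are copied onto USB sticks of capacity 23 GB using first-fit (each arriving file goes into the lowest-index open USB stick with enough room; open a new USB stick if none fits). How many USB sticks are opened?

  6 → USB stick 1 (new)  [load 6/23]
  8 → USB stick 1  [load 14/23]
  6 → USB stick 1  [load 20/23]
  21 → USB stick 2 (new)  [load 21/23]
  21 → USB stick 3 (new)  [load 21/23]
  14 → USB stick 4 (new)  [load 14/23]
  21 → USB stick 5 (new)  [load 21/23]
  7 → USB stick 4  [load 21/23]
  10 → USB stick 6 (new)  [load 10/23]
  5 → USB stick 6  [load 15/23]
6 USB sticks opened.

6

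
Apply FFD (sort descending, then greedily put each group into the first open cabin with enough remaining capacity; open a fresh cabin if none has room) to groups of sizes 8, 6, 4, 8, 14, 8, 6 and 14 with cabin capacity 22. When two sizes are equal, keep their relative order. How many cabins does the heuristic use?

Sorted descending: 14, 14, 8, 8, 8, 6, 6, 4.
  14 → cabin 1 (new)  [load 14/22]
  14 → cabin 2 (new)  [load 14/22]
  8 → cabin 1  [load 22/22]
  8 → cabin 2  [load 22/22]
  8 → cabin 3 (new)  [load 8/22]
  6 → cabin 3  [load 14/22]
  6 → cabin 3  [load 20/22]
  4 → cabin 4 (new)  [load 4/22]
4 cabins opened.

4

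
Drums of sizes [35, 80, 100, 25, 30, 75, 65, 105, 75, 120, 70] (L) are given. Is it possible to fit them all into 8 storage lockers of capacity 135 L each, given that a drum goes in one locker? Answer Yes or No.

Yes

A valid assignment using 7 storage lockers:
  locker 1: 120 = 120
  locker 2: 105 + 30 = 135
  locker 3: 100 + 35 = 135
  locker 4: 80 + 25 = 105
  locker 5: 75 = 75
  locker 6: 75 = 75
  locker 7: 70 + 65 = 135
That uses only 7 ≤ 8, so 8 storage lockers are enough.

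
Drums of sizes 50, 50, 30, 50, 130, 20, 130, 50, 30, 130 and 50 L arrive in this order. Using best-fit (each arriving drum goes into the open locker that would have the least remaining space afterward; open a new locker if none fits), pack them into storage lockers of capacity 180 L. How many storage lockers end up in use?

4

  50 → locker 1 (new)  [load 50/180]
  50 → locker 1  [load 100/180]
  30 → locker 1  [load 130/180]
  50 → locker 1  [load 180/180]
  130 → locker 2 (new)  [load 130/180]
  20 → locker 2  [load 150/180]
  130 → locker 3 (new)  [load 130/180]
  50 → locker 3  [load 180/180]
  30 → locker 2  [load 180/180]
  130 → locker 4 (new)  [load 130/180]
  50 → locker 4  [load 180/180]
4 storage lockers opened.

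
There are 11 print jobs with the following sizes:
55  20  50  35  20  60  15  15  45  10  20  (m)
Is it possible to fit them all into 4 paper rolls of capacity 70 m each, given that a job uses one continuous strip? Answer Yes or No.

Total = 345 m; ⌈345/70⌉ = 5.
At least 5 paper rolls are required, but only 4 are allowed.

No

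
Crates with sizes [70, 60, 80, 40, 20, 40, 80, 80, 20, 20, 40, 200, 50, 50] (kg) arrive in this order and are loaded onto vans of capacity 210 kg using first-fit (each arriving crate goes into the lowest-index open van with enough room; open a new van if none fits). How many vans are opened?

  70 → van 1 (new)  [load 70/210]
  60 → van 1  [load 130/210]
  80 → van 1  [load 210/210]
  40 → van 2 (new)  [load 40/210]
  20 → van 2  [load 60/210]
  40 → van 2  [load 100/210]
  80 → van 2  [load 180/210]
  80 → van 3 (new)  [load 80/210]
  20 → van 2  [load 200/210]
  20 → van 3  [load 100/210]
  40 → van 3  [load 140/210]
  200 → van 4 (new)  [load 200/210]
  50 → van 3  [load 190/210]
  50 → van 5 (new)  [load 50/210]
5 vans opened.

5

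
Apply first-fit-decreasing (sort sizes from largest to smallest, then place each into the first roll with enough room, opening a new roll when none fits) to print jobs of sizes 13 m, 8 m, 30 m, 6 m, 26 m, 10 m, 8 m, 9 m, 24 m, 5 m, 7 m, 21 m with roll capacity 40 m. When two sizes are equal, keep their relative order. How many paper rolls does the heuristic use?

Sorted descending: 30, 26, 24, 21, 13, 10, 9, 8, 8, 7, 6, 5.
  30 → roll 1 (new)  [load 30/40]
  26 → roll 2 (new)  [load 26/40]
  24 → roll 3 (new)  [load 24/40]
  21 → roll 4 (new)  [load 21/40]
  13 → roll 2  [load 39/40]
  10 → roll 1  [load 40/40]
  9 → roll 3  [load 33/40]
  8 → roll 4  [load 29/40]
  8 → roll 4  [load 37/40]
  7 → roll 3  [load 40/40]
  6 → roll 5 (new)  [load 6/40]
  5 → roll 5  [load 11/40]
5 paper rolls opened.

5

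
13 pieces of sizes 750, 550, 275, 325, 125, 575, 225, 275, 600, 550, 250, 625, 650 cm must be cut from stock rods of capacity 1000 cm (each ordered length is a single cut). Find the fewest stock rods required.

7

Total = 750 + 650 + 625 + 600 + 575 + 550 + 550 + 325 + 275 + 275 + 250 + 225 + 125 = 5775 cm.
Lower bound: ⌈5775/1000⌉ = 6 stock rods.
Also, 7 pieces each exceed 500 cm, and no two of those can share a stock rod, so at least 7 stock rods are needed.
A packing using 7 stock rods:
  stock rod 1: 750 + 250 = 1000
  stock rod 2: 650 + 325 = 975
  stock rod 3: 625 + 275 = 900
  stock rod 4: 600 + 275 + 125 = 1000
  stock rod 5: 575 + 225 = 800
  stock rod 6: 550 = 550
  stock rod 7: 550 = 550
This matches the lower bound, so 7 is optimal.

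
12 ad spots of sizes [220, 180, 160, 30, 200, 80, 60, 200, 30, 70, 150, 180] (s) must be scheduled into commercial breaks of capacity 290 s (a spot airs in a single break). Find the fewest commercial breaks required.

Total = 220 + 200 + 200 + 180 + 180 + 160 + 150 + 80 + 70 + 60 + 30 + 30 = 1560 s.
Lower bound: ⌈1560/290⌉ = 6 commercial breaks.
Also, 7 ad spots each exceed 145 s, and no two of those can share a break, so at least 7 commercial breaks are needed.
A packing using 7 commercial breaks:
  break 1: 220 + 70 = 290
  break 2: 200 + 80 = 280
  break 3: 200 + 60 + 30 = 290
  break 4: 180 + 30 = 210
  break 5: 180 = 180
  break 6: 160 = 160
  break 7: 150 = 150
This matches the lower bound, so 7 is optimal.

7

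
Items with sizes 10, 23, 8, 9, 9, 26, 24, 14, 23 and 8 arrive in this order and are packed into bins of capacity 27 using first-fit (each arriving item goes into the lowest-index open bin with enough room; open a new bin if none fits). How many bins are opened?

7

  10 → bin 1 (new)  [load 10/27]
  23 → bin 2 (new)  [load 23/27]
  8 → bin 1  [load 18/27]
  9 → bin 1  [load 27/27]
  9 → bin 3 (new)  [load 9/27]
  26 → bin 4 (new)  [load 26/27]
  24 → bin 5 (new)  [load 24/27]
  14 → bin 3  [load 23/27]
  23 → bin 6 (new)  [load 23/27]
  8 → bin 7 (new)  [load 8/27]
7 bins opened.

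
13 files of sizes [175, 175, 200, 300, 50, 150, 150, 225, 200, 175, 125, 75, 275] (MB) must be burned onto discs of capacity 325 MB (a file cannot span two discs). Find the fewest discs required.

Total = 300 + 275 + 225 + 200 + 200 + 175 + 175 + 175 + 150 + 150 + 125 + 75 + 50 = 2275 MB.
Lower bound: ⌈2275/325⌉ = 7 discs.
Also, 8 files each exceed 325/2 MB, and no two of those can share a disc, so at least 8 discs are needed.
A packing using 8 discs:
  disc 1: 300 = 300
  disc 2: 275 + 50 = 325
  disc 3: 225 + 75 = 300
  disc 4: 200 + 125 = 325
  disc 5: 200 = 200
  disc 6: 175 + 150 = 325
  disc 7: 175 + 150 = 325
  disc 8: 175 = 175
This matches the lower bound, so 8 is optimal.

8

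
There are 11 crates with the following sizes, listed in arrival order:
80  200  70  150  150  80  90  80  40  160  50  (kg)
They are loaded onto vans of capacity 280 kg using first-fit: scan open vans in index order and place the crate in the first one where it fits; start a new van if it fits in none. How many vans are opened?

  80 → van 1 (new)  [load 80/280]
  200 → van 1  [load 280/280]
  70 → van 2 (new)  [load 70/280]
  150 → van 2  [load 220/280]
  150 → van 3 (new)  [load 150/280]
  80 → van 3  [load 230/280]
  90 → van 4 (new)  [load 90/280]
  80 → van 4  [load 170/280]
  40 → van 2  [load 260/280]
  160 → van 5 (new)  [load 160/280]
  50 → van 3  [load 280/280]
5 vans opened.

5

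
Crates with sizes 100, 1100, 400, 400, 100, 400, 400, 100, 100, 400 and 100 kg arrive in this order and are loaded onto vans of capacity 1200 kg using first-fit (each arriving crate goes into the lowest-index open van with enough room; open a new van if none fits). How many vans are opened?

3

  100 → van 1 (new)  [load 100/1200]
  1100 → van 1  [load 1200/1200]
  400 → van 2 (new)  [load 400/1200]
  400 → van 2  [load 800/1200]
  100 → van 2  [load 900/1200]
  400 → van 3 (new)  [load 400/1200]
  400 → van 3  [load 800/1200]
  100 → van 2  [load 1000/1200]
  100 → van 2  [load 1100/1200]
  400 → van 3  [load 1200/1200]
  100 → van 2  [load 1200/1200]
3 vans opened.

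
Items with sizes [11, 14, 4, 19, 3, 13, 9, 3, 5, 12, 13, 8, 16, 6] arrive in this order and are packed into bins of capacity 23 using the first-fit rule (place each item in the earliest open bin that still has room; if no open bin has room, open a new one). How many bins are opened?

  11 → bin 1 (new)  [load 11/23]
  14 → bin 2 (new)  [load 14/23]
  4 → bin 1  [load 15/23]
  19 → bin 3 (new)  [load 19/23]
  3 → bin 1  [load 18/23]
  13 → bin 4 (new)  [load 13/23]
  9 → bin 2  [load 23/23]
  3 → bin 1  [load 21/23]
  5 → bin 4  [load 18/23]
  12 → bin 5 (new)  [load 12/23]
  13 → bin 6 (new)  [load 13/23]
  8 → bin 5  [load 20/23]
  16 → bin 7 (new)  [load 16/23]
  6 → bin 6  [load 19/23]
7 bins opened.

7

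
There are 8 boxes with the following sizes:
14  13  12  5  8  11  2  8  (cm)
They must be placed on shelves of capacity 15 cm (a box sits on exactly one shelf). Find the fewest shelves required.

6

Total = 14 + 13 + 12 + 11 + 8 + 8 + 5 + 2 = 73 cm.
Lower bound: ⌈73/15⌉ = 5 shelves.
Also, 6 boxes each exceed 15/2 cm, and no two of those can share a shelf, so at least 6 shelves are needed.
A packing using 6 shelves:
  shelf 1: 14 = 14
  shelf 2: 13 + 2 = 15
  shelf 3: 12 = 12
  shelf 4: 11 = 11
  shelf 5: 8 + 5 = 13
  shelf 6: 8 = 8
This matches the lower bound, so 6 is optimal.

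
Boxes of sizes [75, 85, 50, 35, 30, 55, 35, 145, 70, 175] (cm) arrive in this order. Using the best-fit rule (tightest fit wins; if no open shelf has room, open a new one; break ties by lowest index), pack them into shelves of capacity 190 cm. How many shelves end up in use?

  75 → shelf 1 (new)  [load 75/190]
  85 → shelf 1  [load 160/190]
  50 → shelf 2 (new)  [load 50/190]
  35 → shelf 2  [load 85/190]
  30 → shelf 1  [load 190/190]
  55 → shelf 2  [load 140/190]
  35 → shelf 2  [load 175/190]
  145 → shelf 3 (new)  [load 145/190]
  70 → shelf 4 (new)  [load 70/190]
  175 → shelf 5 (new)  [load 175/190]
5 shelves opened.

5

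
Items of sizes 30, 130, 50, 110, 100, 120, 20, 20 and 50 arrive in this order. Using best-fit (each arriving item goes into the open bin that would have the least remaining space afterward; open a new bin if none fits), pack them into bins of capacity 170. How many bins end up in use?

4

  30 → bin 1 (new)  [load 30/170]
  130 → bin 1  [load 160/170]
  50 → bin 2 (new)  [load 50/170]
  110 → bin 2  [load 160/170]
  100 → bin 3 (new)  [load 100/170]
  120 → bin 4 (new)  [load 120/170]
  20 → bin 4  [load 140/170]
  20 → bin 4  [load 160/170]
  50 → bin 3  [load 150/170]
4 bins opened.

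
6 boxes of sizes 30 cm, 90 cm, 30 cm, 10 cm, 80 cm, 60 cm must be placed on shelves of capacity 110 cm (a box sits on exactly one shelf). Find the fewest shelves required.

Total = 90 + 80 + 60 + 30 + 30 + 10 = 300 cm.
Lower bound: ⌈300/110⌉ = 3 shelves.
A packing using 3 shelves:
  shelf 1: 90 + 10 = 100
  shelf 2: 80 + 30 = 110
  shelf 3: 60 + 30 = 90
This matches the lower bound, so 3 is optimal.

3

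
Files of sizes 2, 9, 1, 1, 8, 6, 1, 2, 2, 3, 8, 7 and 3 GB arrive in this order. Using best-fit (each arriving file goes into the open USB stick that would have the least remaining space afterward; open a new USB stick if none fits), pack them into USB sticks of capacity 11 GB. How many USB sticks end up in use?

5

  2 → USB stick 1 (new)  [load 2/11]
  9 → USB stick 1  [load 11/11]
  1 → USB stick 2 (new)  [load 1/11]
  1 → USB stick 2  [load 2/11]
  8 → USB stick 2  [load 10/11]
  6 → USB stick 3 (new)  [load 6/11]
  1 → USB stick 2  [load 11/11]
  2 → USB stick 3  [load 8/11]
  2 → USB stick 3  [load 10/11]
  3 → USB stick 4 (new)  [load 3/11]
  8 → USB stick 4  [load 11/11]
  7 → USB stick 5 (new)  [load 7/11]
  3 → USB stick 5  [load 10/11]
5 USB sticks opened.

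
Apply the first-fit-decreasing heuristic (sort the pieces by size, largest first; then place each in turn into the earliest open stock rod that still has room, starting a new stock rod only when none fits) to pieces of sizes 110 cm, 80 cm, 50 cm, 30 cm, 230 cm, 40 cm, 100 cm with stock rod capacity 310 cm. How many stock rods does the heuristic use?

Sorted descending: 230, 110, 100, 80, 50, 40, 30.
  230 → stock rod 1 (new)  [load 230/310]
  110 → stock rod 2 (new)  [load 110/310]
  100 → stock rod 2  [load 210/310]
  80 → stock rod 1  [load 310/310]
  50 → stock rod 2  [load 260/310]
  40 → stock rod 2  [load 300/310]
  30 → stock rod 3 (new)  [load 30/310]
3 stock rods opened.

3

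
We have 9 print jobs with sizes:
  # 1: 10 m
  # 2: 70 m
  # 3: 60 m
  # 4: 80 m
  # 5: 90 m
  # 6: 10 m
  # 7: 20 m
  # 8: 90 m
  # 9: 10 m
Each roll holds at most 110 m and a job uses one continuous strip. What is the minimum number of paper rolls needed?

5

Total = 90 + 90 + 80 + 70 + 60 + 20 + 10 + 10 + 10 = 440 m.
Lower bound: ⌈440/110⌉ = 4 paper rolls.
Also, 5 print jobs each exceed 55 m, and no two of those can share a roll, so at least 5 paper rolls are needed.
A packing using 5 paper rolls:
  roll 1: 90 + 20 = 110
  roll 2: 90 + 10 + 10 = 110
  roll 3: 80 + 10 = 90
  roll 4: 70 = 70
  roll 5: 60 = 60
This matches the lower bound, so 5 is optimal.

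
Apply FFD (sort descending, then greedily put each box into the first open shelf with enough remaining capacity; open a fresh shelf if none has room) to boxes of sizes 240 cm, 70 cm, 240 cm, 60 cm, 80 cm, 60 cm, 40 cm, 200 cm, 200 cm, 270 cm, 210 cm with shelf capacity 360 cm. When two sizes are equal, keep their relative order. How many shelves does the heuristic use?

Sorted descending: 270, 240, 240, 210, 200, 200, 80, 70, 60, 60, 40.
  270 → shelf 1 (new)  [load 270/360]
  240 → shelf 2 (new)  [load 240/360]
  240 → shelf 3 (new)  [load 240/360]
  210 → shelf 4 (new)  [load 210/360]
  200 → shelf 5 (new)  [load 200/360]
  200 → shelf 6 (new)  [load 200/360]
  80 → shelf 1  [load 350/360]
  70 → shelf 2  [load 310/360]
  60 → shelf 3  [load 300/360]
  60 → shelf 3  [load 360/360]
  40 → shelf 2  [load 350/360]
6 shelves opened.

6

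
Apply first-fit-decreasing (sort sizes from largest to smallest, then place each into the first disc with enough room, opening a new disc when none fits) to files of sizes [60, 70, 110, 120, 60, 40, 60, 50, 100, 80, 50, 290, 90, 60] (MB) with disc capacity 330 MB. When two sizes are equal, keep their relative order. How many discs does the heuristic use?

4

Sorted descending: 290, 120, 110, 100, 90, 80, 70, 60, 60, 60, 60, 50, 50, 40.
  290 → disc 1 (new)  [load 290/330]
  120 → disc 2 (new)  [load 120/330]
  110 → disc 2  [load 230/330]
  100 → disc 2  [load 330/330]
  90 → disc 3 (new)  [load 90/330]
  80 → disc 3  [load 170/330]
  70 → disc 3  [load 240/330]
  60 → disc 3  [load 300/330]
  60 → disc 4 (new)  [load 60/330]
  60 → disc 4  [load 120/330]
  60 → disc 4  [load 180/330]
  50 → disc 4  [load 230/330]
  50 → disc 4  [load 280/330]
  40 → disc 1  [load 330/330]
4 discs opened.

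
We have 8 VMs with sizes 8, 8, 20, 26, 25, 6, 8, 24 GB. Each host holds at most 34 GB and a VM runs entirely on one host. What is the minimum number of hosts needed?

Total = 26 + 25 + 24 + 20 + 8 + 8 + 8 + 6 = 125 GB.
Lower bound: ⌈125/34⌉ = 4 hosts.
A packing using 4 hosts:
  host 1: 26 + 8 = 34
  host 2: 25 + 8 = 33
  host 3: 24 + 8 = 32
  host 4: 20 + 6 = 26
This matches the lower bound, so 4 is optimal.

4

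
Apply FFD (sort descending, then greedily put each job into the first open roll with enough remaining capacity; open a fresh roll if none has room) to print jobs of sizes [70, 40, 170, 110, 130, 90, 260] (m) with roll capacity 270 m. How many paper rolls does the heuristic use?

Sorted descending: 260, 170, 130, 110, 90, 70, 40.
  260 → roll 1 (new)  [load 260/270]
  170 → roll 2 (new)  [load 170/270]
  130 → roll 3 (new)  [load 130/270]
  110 → roll 3  [load 240/270]
  90 → roll 2  [load 260/270]
  70 → roll 4 (new)  [load 70/270]
  40 → roll 4  [load 110/270]
4 paper rolls opened.

4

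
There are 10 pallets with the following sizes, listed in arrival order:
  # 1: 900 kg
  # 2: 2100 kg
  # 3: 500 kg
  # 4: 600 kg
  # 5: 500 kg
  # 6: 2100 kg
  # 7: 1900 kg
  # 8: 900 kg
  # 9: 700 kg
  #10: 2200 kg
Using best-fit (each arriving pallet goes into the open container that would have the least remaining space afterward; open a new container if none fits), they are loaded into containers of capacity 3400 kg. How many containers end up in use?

5

  900 → container 1 (new)  [load 900/3400]
  2100 → container 1  [load 3000/3400]
  500 → container 2 (new)  [load 500/3400]
  600 → container 2  [load 1100/3400]
  500 → container 2  [load 1600/3400]
  2100 → container 3 (new)  [load 2100/3400]
  1900 → container 4 (new)  [load 1900/3400]
  900 → container 3  [load 3000/3400]
  700 → container 4  [load 2600/3400]
  2200 → container 5 (new)  [load 2200/3400]
5 containers opened.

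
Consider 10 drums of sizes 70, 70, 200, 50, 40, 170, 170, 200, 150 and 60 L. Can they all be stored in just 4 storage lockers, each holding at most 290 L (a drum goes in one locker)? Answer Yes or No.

Total = 1180 L; ⌈1180/290⌉ = 5.
At least 5 storage lockers are required, but only 4 are allowed.

No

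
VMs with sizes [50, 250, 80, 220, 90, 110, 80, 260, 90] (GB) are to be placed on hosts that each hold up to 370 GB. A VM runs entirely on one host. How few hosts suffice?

4

Total = 260 + 250 + 220 + 110 + 90 + 90 + 80 + 80 + 50 = 1230 GB.
Lower bound: ⌈1230/370⌉ = 4 hosts.
A packing using 4 hosts:
  host 1: 260 + 110 = 370
  host 2: 250 + 90 = 340
  host 3: 220 + 90 + 50 = 360
  host 4: 80 + 80 = 160
This matches the lower bound, so 4 is optimal.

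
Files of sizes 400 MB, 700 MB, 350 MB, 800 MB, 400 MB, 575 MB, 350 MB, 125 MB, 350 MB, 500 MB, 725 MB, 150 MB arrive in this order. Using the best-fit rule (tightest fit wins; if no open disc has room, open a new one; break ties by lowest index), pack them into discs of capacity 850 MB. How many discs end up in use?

  400 → disc 1 (new)  [load 400/850]
  700 → disc 2 (new)  [load 700/850]
  350 → disc 1  [load 750/850]
  800 → disc 3 (new)  [load 800/850]
  400 → disc 4 (new)  [load 400/850]
  575 → disc 5 (new)  [load 575/850]
  350 → disc 4  [load 750/850]
  125 → disc 2  [load 825/850]
  350 → disc 6 (new)  [load 350/850]
  500 → disc 6  [load 850/850]
  725 → disc 7 (new)  [load 725/850]
  150 → disc 5  [load 725/850]
7 discs opened.

7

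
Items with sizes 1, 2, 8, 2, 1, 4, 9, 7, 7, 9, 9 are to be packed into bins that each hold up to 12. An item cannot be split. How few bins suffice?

Total = 9 + 9 + 9 + 8 + 7 + 7 + 4 + 2 + 2 + 1 + 1 = 59.
Lower bound: ⌈59/12⌉ = 5 bins.
Also, 6 items each exceed 6, and no two of those can share a bin, so at least 6 bins are needed.
A packing using 6 bins:
  bin 1: 9 + 2 + 1 = 12
  bin 2: 9 + 2 + 1 = 12
  bin 3: 9 = 9
  bin 4: 8 + 4 = 12
  bin 5: 7 = 7
  bin 6: 7 = 7
This matches the lower bound, so 6 is optimal.

6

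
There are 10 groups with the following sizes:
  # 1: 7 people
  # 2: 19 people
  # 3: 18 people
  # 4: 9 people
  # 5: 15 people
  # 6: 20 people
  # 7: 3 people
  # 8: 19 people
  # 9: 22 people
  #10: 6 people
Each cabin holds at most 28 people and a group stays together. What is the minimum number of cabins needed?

Total = 22 + 20 + 19 + 19 + 18 + 15 + 9 + 7 + 6 + 3 = 138 people.
Lower bound: ⌈138/28⌉ = 5 cabins.
Also, 6 groups each exceed 14 people, and no two of those can share a cabin, so at least 6 cabins are needed.
A packing using 6 cabins:
  cabin 1: 22 + 6 = 28
  cabin 2: 20 + 7 = 27
  cabin 3: 19 + 9 = 28
  cabin 4: 19 + 3 = 22
  cabin 5: 18 = 18
  cabin 6: 15 = 15
This matches the lower bound, so 6 is optimal.

6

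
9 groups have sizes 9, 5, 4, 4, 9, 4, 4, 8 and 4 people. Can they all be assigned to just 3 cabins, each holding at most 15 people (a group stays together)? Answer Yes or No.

Total = 51 people; ⌈51/15⌉ = 4.
At least 4 cabins are required, but only 3 are allowed.

No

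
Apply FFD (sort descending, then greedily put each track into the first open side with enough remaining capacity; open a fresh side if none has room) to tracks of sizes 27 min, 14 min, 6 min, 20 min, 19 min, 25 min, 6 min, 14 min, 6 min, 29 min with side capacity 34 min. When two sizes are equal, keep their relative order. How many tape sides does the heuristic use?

6

Sorted descending: 29, 27, 25, 20, 19, 14, 14, 6, 6, 6.
  29 → side 1 (new)  [load 29/34]
  27 → side 2 (new)  [load 27/34]
  25 → side 3 (new)  [load 25/34]
  20 → side 4 (new)  [load 20/34]
  19 → side 5 (new)  [load 19/34]
  14 → side 4  [load 34/34]
  14 → side 5  [load 33/34]
  6 → side 2  [load 33/34]
  6 → side 3  [load 31/34]
  6 → side 6 (new)  [load 6/34]
6 tape sides opened.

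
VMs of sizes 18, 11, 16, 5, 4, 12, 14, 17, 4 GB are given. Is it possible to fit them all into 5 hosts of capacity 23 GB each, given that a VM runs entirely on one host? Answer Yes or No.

A valid assignment using 5 hosts:
  host 1: 18 + 5 = 23
  host 2: 17 + 4 = 21
  host 3: 16 + 4 = 20
  host 4: 14 = 14
  host 5: 12 + 11 = 23
Every load is within 23 GB, so 5 hosts suffice.

Yes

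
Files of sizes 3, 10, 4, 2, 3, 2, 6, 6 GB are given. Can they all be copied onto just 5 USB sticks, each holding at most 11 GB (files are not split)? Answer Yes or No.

Yes

A valid assignment using 4 USB sticks:
  USB stick 1: 10 = 10
  USB stick 2: 6 + 4 = 10
  USB stick 3: 6 + 3 + 2 = 11
  USB stick 4: 3 + 2 = 5
That uses only 4 ≤ 5, so 5 USB sticks are enough.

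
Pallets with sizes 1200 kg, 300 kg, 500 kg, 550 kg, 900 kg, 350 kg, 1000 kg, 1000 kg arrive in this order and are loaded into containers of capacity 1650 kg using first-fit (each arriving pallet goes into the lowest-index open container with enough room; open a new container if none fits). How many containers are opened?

5

  1200 → container 1 (new)  [load 1200/1650]
  300 → container 1  [load 1500/1650]
  500 → container 2 (new)  [load 500/1650]
  550 → container 2  [load 1050/1650]
  900 → container 3 (new)  [load 900/1650]
  350 → container 2  [load 1400/1650]
  1000 → container 4 (new)  [load 1000/1650]
  1000 → container 5 (new)  [load 1000/1650]
5 containers opened.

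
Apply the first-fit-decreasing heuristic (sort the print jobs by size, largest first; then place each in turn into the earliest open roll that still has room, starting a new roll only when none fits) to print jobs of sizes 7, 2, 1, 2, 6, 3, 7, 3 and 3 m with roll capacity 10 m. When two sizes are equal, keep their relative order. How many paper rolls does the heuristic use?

4

Sorted descending: 7, 7, 6, 3, 3, 3, 2, 2, 1.
  7 → roll 1 (new)  [load 7/10]
  7 → roll 2 (new)  [load 7/10]
  6 → roll 3 (new)  [load 6/10]
  3 → roll 1  [load 10/10]
  3 → roll 2  [load 10/10]
  3 → roll 3  [load 9/10]
  2 → roll 4 (new)  [load 2/10]
  2 → roll 4  [load 4/10]
  1 → roll 3  [load 10/10]
4 paper rolls opened.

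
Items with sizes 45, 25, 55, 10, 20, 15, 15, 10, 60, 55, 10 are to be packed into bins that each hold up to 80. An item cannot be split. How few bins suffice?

4

Total = 60 + 55 + 55 + 45 + 25 + 20 + 15 + 15 + 10 + 10 + 10 = 320.
Lower bound: ⌈320/80⌉ = 4 bins.
A packing using 4 bins:
  bin 1: 60 + 20 = 80
  bin 2: 55 + 25 = 80
  bin 3: 55 + 15 + 10 = 80
  bin 4: 45 + 15 + 10 + 10 = 80
This matches the lower bound, so 4 is optimal.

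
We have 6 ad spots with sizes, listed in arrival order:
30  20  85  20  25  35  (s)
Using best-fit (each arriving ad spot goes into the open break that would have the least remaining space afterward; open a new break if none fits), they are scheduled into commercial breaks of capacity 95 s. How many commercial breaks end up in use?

3

  30 → break 1 (new)  [load 30/95]
  20 → break 1  [load 50/95]
  85 → break 2 (new)  [load 85/95]
  20 → break 1  [load 70/95]
  25 → break 1  [load 95/95]
  35 → break 3 (new)  [load 35/95]
3 commercial breaks opened.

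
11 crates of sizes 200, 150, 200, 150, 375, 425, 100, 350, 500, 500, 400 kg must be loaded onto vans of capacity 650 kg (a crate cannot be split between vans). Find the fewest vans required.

Total = 500 + 500 + 425 + 400 + 375 + 350 + 200 + 200 + 150 + 150 + 100 = 3350 kg.
Lower bound: ⌈3350/650⌉ = 6 vans.
A packing using 6 vans:
  van 1: 500 + 150 = 650
  van 2: 500 + 150 = 650
  van 3: 425 + 200 = 625
  van 4: 400 + 200 = 600
  van 5: 375 + 100 = 475
  van 6: 350 = 350
This matches the lower bound, so 6 is optimal.

6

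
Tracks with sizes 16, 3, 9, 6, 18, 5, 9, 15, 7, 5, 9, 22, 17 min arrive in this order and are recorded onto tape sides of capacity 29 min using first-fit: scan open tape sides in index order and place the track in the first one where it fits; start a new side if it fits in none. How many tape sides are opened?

  16 → side 1 (new)  [load 16/29]
  3 → side 1  [load 19/29]
  9 → side 1  [load 28/29]
  6 → side 2 (new)  [load 6/29]
  18 → side 2  [load 24/29]
  5 → side 2  [load 29/29]
  9 → side 3 (new)  [load 9/29]
  15 → side 3  [load 24/29]
  7 → side 4 (new)  [load 7/29]
  5 → side 3  [load 29/29]
  9 → side 4  [load 16/29]
  22 → side 5 (new)  [load 22/29]
  17 → side 6 (new)  [load 17/29]
6 tape sides opened.

6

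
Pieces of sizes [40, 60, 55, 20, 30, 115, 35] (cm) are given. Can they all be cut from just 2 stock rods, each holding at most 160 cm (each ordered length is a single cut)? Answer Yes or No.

No

Total = 355 cm; ⌈355/160⌉ = 3.
At least 3 stock rods are required, but only 2 are allowed.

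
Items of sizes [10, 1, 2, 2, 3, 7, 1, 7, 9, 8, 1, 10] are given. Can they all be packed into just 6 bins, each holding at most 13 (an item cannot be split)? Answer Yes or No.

A valid assignment using 6 bins:
  bin 1: 10 + 3 = 13
  bin 2: 10 + 2 + 1 = 13
  bin 3: 9 + 2 + 1 + 1 = 13
  bin 4: 8 = 8
  bin 5: 7 = 7
  bin 6: 7 = 7
Every load is within 13, so 6 bins suffice.

Yes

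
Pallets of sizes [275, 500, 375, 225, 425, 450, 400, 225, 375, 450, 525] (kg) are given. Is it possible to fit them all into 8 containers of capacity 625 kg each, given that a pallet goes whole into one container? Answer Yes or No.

No

Total = 4225 kg; ⌈4225/625⌉ = 7.
8 pallets each exceed half the capacity and cannot share a container, forcing at least 8 containers.
The bound of 8 does not rule out 8, but exhaustive search shows no assignment into 8 containers of capacity 625 kg exists — the minimum is 9.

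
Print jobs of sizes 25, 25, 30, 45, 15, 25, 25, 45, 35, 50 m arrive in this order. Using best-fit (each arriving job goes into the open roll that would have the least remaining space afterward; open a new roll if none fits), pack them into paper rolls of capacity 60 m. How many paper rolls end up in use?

  25 → roll 1 (new)  [load 25/60]
  25 → roll 1  [load 50/60]
  30 → roll 2 (new)  [load 30/60]
  45 → roll 3 (new)  [load 45/60]
  15 → roll 3  [load 60/60]
  25 → roll 2  [load 55/60]
  25 → roll 4 (new)  [load 25/60]
  45 → roll 5 (new)  [load 45/60]
  35 → roll 4  [load 60/60]
  50 → roll 6 (new)  [load 50/60]
6 paper rolls opened.

6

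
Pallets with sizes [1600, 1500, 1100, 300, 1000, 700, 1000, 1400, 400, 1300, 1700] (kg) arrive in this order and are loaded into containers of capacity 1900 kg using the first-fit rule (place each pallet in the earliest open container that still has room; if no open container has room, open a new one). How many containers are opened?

8

  1600 → container 1 (new)  [load 1600/1900]
  1500 → container 2 (new)  [load 1500/1900]
  1100 → container 3 (new)  [load 1100/1900]
  300 → container 1  [load 1900/1900]
  1000 → container 4 (new)  [load 1000/1900]
  700 → container 3  [load 1800/1900]
  1000 → container 5 (new)  [load 1000/1900]
  1400 → container 6 (new)  [load 1400/1900]
  400 → container 2  [load 1900/1900]
  1300 → container 7 (new)  [load 1300/1900]
  1700 → container 8 (new)  [load 1700/1900]
8 containers opened.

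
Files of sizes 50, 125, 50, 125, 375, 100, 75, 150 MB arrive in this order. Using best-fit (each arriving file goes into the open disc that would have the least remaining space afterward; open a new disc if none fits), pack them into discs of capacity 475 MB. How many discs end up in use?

3

  50 → disc 1 (new)  [load 50/475]
  125 → disc 1  [load 175/475]
  50 → disc 1  [load 225/475]
  125 → disc 1  [load 350/475]
  375 → disc 2 (new)  [load 375/475]
  100 → disc 2  [load 475/475]
  75 → disc 1  [load 425/475]
  150 → disc 3 (new)  [load 150/475]
3 discs opened.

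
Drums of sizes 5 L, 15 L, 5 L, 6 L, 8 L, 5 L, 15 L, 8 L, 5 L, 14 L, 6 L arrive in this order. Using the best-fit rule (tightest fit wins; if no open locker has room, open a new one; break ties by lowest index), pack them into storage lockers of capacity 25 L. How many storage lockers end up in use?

4

  5 → locker 1 (new)  [load 5/25]
  15 → locker 1  [load 20/25]
  5 → locker 1  [load 25/25]
  6 → locker 2 (new)  [load 6/25]
  8 → locker 2  [load 14/25]
  5 → locker 2  [load 19/25]
  15 → locker 3 (new)  [load 15/25]
  8 → locker 3  [load 23/25]
  5 → locker 2  [load 24/25]
  14 → locker 4 (new)  [load 14/25]
  6 → locker 4  [load 20/25]
4 storage lockers opened.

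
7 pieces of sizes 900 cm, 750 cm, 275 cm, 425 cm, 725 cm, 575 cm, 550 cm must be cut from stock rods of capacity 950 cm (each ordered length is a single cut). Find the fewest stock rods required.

Total = 900 + 750 + 725 + 575 + 550 + 425 + 275 = 4200 cm.
Lower bound: ⌈4200/950⌉ = 5 stock rods.
A packing using 6 stock rods:
  stock rod 1: 900 = 900
  stock rod 2: 750 = 750
  stock rod 3: 725 = 725
  stock rod 4: 575 + 275 = 850
  stock rod 5: 550 = 550
  stock rod 6: 425 = 425
No arrangement into 5 stock rods stays within capacity, so 6 is optimal.

6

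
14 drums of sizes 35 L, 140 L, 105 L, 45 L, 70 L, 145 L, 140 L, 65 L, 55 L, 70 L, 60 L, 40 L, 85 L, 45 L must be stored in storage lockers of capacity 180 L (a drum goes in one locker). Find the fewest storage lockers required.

7

Total = 145 + 140 + 140 + 105 + 85 + 70 + 70 + 65 + 60 + 55 + 45 + 45 + 40 + 35 = 1100 L.
Lower bound: ⌈1100/180⌉ = 7 storage lockers.
A packing using 7 storage lockers:
  locker 1: 145 + 35 = 180
  locker 2: 140 + 40 = 180
  locker 3: 140 = 140
  locker 4: 105 + 70 = 175
  locker 5: 85 + 70 = 155
  locker 6: 65 + 60 + 55 = 180
  locker 7: 45 + 45 = 90
This matches the lower bound, so 7 is optimal.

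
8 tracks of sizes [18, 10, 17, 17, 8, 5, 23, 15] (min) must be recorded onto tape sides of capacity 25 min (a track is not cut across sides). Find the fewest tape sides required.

Total = 23 + 18 + 17 + 17 + 15 + 10 + 8 + 5 = 113 min.
Lower bound: ⌈113/25⌉ = 5 tape sides.
A packing using 5 tape sides:
  side 1: 23 = 23
  side 2: 18 + 5 = 23
  side 3: 17 + 8 = 25
  side 4: 17 = 17
  side 5: 15 + 10 = 25
This matches the lower bound, so 5 is optimal.

5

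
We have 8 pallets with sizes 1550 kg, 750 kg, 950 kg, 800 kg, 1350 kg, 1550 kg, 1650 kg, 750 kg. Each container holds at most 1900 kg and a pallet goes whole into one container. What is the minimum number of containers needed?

Total = 1650 + 1550 + 1550 + 1350 + 950 + 800 + 750 + 750 = 9350 kg.
Lower bound: ⌈9350/1900⌉ = 5 containers.
A packing using 6 containers:
  container 1: 1650 = 1650
  container 2: 1550 = 1550
  container 3: 1550 = 1550
  container 4: 1350 = 1350
  container 5: 950 + 800 = 1750
  container 6: 750 + 750 = 1500
No arrangement into 5 containers stays within capacity, so 6 is optimal.

6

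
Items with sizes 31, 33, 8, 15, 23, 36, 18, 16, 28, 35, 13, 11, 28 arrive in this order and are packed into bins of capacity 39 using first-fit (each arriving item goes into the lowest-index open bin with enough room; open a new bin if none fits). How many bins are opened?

9

  31 → bin 1 (new)  [load 31/39]
  33 → bin 2 (new)  [load 33/39]
  8 → bin 1  [load 39/39]
  15 → bin 3 (new)  [load 15/39]
  23 → bin 3  [load 38/39]
  36 → bin 4 (new)  [load 36/39]
  18 → bin 5 (new)  [load 18/39]
  16 → bin 5  [load 34/39]
  28 → bin 6 (new)  [load 28/39]
  35 → bin 7 (new)  [load 35/39]
  13 → bin 8 (new)  [load 13/39]
  11 → bin 6  [load 39/39]
  28 → bin 9 (new)  [load 28/39]
9 bins opened.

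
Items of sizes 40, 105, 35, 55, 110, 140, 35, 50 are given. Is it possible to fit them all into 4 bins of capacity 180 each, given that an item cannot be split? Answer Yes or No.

Yes

A valid assignment using 4 bins:
  bin 1: 140 + 40 = 180
  bin 2: 110 + 55 = 165
  bin 3: 105 + 50 = 155
  bin 4: 35 + 35 = 70
Every load is within 180, so 4 bins suffice.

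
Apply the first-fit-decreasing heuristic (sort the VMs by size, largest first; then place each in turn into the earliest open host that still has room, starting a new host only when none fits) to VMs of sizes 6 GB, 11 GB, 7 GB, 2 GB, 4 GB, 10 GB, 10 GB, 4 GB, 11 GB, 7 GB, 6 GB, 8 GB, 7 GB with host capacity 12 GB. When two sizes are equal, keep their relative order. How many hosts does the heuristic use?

Sorted descending: 11, 11, 10, 10, 8, 7, 7, 7, 6, 6, 4, 4, 2.
  11 → host 1 (new)  [load 11/12]
  11 → host 2 (new)  [load 11/12]
  10 → host 3 (new)  [load 10/12]
  10 → host 4 (new)  [load 10/12]
  8 → host 5 (new)  [load 8/12]
  7 → host 6 (new)  [load 7/12]
  7 → host 7 (new)  [load 7/12]
  7 → host 8 (new)  [load 7/12]
  6 → host 9 (new)  [load 6/12]
  6 → host 9  [load 12/12]
  4 → host 5  [load 12/12]
  4 → host 6  [load 11/12]
  2 → host 3  [load 12/12]
9 hosts opened.

9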